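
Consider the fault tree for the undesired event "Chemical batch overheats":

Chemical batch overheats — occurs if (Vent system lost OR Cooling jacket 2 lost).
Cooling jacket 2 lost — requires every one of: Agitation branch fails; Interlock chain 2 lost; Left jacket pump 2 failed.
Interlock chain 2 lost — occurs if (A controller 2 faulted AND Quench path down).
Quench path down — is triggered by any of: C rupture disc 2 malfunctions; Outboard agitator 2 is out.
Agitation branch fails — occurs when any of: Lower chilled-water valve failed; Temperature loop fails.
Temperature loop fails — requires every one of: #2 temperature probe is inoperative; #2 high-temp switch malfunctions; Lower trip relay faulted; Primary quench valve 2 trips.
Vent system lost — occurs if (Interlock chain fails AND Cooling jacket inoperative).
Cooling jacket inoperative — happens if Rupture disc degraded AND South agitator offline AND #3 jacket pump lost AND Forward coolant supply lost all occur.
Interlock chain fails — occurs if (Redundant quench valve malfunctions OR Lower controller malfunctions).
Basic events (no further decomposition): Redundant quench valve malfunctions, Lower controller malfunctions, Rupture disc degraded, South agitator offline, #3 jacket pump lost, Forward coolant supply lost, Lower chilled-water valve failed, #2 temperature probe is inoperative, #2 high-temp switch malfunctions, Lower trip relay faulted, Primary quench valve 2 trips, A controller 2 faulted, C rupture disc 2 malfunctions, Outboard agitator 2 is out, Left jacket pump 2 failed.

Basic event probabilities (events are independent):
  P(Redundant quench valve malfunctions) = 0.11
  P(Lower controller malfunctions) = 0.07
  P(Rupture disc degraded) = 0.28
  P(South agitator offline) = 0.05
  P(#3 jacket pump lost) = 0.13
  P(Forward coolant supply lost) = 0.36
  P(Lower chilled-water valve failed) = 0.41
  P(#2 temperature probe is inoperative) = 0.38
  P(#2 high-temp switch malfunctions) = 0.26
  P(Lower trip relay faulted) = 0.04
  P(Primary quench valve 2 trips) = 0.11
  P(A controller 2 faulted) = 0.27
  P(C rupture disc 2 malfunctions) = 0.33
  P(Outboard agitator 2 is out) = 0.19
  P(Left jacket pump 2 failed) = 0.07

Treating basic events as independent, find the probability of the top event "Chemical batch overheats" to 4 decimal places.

0.0037

P(Interlock chain fails) [OR] = 1 − (1−0.11) × (1−0.07) = 0.172300
P(Cooling jacket inoperative) [AND] = 0.28 × 0.05 × 0.13 × 0.36 = 0.000655
P(Vent system lost) [AND] = 0.172300 × 0.000655 = 0.000113
P(Temperature loop fails) [AND] = 0.38 × 0.26 × 0.04 × 0.11 = 0.000435
P(Agitation branch fails) [OR] = 1 − (1−0.41) × (1−0.000435) = 0.410257
P(Quench path down) [OR] = 1 − (1−0.33) × (1−0.19) = 0.457300
P(Interlock chain 2 lost) [AND] = 0.27 × 0.457300 = 0.123471
P(Cooling jacket 2 lost) [AND] = 0.410257 × 0.123471 × 0.07 = 0.003546
P(Chemical batch overheats) [OR] = 1 − (1−0.000113) × (1−0.003546) = 0.003659
Rounded to 4 decimal places: P(Chemical batch overheats) ≈ 0.0037.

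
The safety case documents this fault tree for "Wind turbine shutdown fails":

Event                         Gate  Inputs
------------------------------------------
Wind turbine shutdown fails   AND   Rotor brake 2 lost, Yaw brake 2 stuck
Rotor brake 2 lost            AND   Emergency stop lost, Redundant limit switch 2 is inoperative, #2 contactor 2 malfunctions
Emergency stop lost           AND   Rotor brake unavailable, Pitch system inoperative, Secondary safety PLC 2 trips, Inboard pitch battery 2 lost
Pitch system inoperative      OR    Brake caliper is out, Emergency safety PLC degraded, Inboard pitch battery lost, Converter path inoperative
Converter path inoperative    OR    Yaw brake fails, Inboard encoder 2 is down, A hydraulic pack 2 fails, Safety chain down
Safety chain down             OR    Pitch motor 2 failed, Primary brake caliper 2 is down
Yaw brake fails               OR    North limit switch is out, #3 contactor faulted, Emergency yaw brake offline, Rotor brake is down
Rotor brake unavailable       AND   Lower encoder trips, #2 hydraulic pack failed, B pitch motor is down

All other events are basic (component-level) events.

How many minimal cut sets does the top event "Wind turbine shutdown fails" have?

11

Rotor brake unavailable [AND]: one cut set from each child combined → 1 × 1 × 1 = 1 cut set(s).
Yaw brake fails [OR]: union of children's cut sets → 4 cut set(s).
Safety chain down [OR]: union of children's cut sets → 2 cut set(s).
Converter path inoperative [OR]: union of children's cut sets → 8 cut set(s).
Pitch system inoperative [OR]: union of children's cut sets → 11 cut set(s).
Emergency stop lost [AND]: one cut set from each child combined → 1 × 11 × 1 × 1 = 11 cut set(s).
Rotor brake 2 lost [AND]: one cut set from each child combined → 11 × 1 × 1 = 11 cut set(s).
Wind turbine shutdown fails [AND]: one cut set from each child combined → 11 × 1 = 11 cut set(s).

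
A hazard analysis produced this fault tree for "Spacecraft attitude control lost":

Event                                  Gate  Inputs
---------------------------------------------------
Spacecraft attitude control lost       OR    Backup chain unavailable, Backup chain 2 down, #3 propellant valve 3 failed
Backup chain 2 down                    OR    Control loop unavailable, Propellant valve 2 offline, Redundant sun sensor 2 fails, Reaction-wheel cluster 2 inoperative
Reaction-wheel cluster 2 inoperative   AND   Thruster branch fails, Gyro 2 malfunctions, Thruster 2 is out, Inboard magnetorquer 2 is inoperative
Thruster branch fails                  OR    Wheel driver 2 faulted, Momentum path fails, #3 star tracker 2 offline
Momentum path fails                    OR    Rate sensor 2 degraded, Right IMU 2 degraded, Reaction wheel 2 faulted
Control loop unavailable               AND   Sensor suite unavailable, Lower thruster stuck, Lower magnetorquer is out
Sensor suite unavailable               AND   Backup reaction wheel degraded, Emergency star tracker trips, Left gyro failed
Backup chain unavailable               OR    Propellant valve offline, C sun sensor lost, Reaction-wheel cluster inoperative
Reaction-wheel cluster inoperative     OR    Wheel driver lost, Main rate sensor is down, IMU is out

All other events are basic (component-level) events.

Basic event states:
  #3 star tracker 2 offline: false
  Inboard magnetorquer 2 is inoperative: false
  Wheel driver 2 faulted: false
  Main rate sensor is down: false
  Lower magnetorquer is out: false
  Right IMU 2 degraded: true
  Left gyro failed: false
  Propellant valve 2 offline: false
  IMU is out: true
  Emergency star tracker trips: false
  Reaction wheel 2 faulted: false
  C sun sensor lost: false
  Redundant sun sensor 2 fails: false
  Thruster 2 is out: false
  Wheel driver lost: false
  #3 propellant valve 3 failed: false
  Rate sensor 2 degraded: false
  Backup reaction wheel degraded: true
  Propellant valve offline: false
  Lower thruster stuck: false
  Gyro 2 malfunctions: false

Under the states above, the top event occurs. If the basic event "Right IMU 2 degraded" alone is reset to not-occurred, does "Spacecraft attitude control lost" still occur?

Yes

Counterfactual: set "Right IMU 2 degraded" to not occurred.
Reaction-wheel cluster inoperative [OR]: Wheel driver lost=not, Main rate sensor is down=not, IMU is out=occurs → at least one input occurs → occurs.
Backup chain unavailable [OR]: Propellant valve offline=not, C sun sensor lost=not, Reaction-wheel cluster inoperative=occurs → at least one input occurs → occurs.
Sensor suite unavailable [AND]: Backup reaction wheel degraded=occurs, Emergency star tracker trips=not, Left gyro failed=not → not all inputs occur → does not occur.
Control loop unavailable [AND]: Sensor suite unavailable=not, Lower thruster stuck=not, Lower magnetorquer is out=not → not all inputs occur → does not occur.
Momentum path fails [OR]: Rate sensor 2 degraded=not, Right IMU 2 degraded=not, Reaction wheel 2 faulted=not → no input occurs → does not occur.
Thruster branch fails [OR]: Wheel driver 2 faulted=not, Momentum path fails=not, #3 star tracker 2 offline=not → no input occurs → does not occur.
Reaction-wheel cluster 2 inoperative [AND]: Thruster branch fails=not, Gyro 2 malfunctions=not, Thruster 2 is out=not, Inboard magnetorquer 2 is inoperative=not → not all inputs occur → does not occur.
Backup chain 2 down [OR]: Control loop unavailable=not, Propellant valve 2 offline=not, Redundant sun sensor 2 fails=not, Reaction-wheel cluster 2 inoperative=not → no input occurs → does not occur.
Spacecraft attitude control lost [OR]: Backup chain unavailable=occurs, Backup chain 2 down=not, #3 propellant valve 3 failed=not → at least one input occurs → occurs.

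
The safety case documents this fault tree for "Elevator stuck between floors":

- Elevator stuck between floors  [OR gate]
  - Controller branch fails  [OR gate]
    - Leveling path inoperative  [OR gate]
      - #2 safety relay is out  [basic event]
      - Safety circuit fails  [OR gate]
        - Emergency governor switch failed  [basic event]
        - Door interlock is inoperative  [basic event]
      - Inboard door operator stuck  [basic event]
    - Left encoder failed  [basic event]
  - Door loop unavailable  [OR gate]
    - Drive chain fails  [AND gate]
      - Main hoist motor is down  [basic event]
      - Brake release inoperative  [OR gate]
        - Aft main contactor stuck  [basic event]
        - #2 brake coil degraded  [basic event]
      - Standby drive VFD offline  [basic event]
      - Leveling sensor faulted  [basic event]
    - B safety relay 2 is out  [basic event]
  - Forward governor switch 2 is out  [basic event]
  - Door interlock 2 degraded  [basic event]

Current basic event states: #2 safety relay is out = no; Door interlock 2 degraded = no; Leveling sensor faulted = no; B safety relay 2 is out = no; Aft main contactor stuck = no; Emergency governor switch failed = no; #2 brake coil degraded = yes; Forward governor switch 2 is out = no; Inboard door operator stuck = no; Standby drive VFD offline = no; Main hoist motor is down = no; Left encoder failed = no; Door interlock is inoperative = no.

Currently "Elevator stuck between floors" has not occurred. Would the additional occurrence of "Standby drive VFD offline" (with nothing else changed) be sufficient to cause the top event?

Counterfactual: set "Standby drive VFD offline" to occurred.
Safety circuit fails [OR]: Emergency governor switch failed=not, Door interlock is inoperative=not → no input occurs → does not occur.
Leveling path inoperative [OR]: #2 safety relay is out=not, Safety circuit fails=not, Inboard door operator stuck=not → no input occurs → does not occur.
Controller branch fails [OR]: Leveling path inoperative=not, Left encoder failed=not → no input occurs → does not occur.
Brake release inoperative [OR]: Aft main contactor stuck=not, #2 brake coil degraded=occurs → at least one input occurs → occurs.
Drive chain fails [AND]: Main hoist motor is down=not, Brake release inoperative=occurs, Standby drive VFD offline=occurs, Leveling sensor faulted=not → not all inputs occur → does not occur.
Door loop unavailable [OR]: Drive chain fails=not, B safety relay 2 is out=not → no input occurs → does not occur.
Elevator stuck between floors [OR]: Controller branch fails=not, Door loop unavailable=not, Forward governor switch 2 is out=not, Door interlock 2 degraded=not → no input occurs → does not occur.

No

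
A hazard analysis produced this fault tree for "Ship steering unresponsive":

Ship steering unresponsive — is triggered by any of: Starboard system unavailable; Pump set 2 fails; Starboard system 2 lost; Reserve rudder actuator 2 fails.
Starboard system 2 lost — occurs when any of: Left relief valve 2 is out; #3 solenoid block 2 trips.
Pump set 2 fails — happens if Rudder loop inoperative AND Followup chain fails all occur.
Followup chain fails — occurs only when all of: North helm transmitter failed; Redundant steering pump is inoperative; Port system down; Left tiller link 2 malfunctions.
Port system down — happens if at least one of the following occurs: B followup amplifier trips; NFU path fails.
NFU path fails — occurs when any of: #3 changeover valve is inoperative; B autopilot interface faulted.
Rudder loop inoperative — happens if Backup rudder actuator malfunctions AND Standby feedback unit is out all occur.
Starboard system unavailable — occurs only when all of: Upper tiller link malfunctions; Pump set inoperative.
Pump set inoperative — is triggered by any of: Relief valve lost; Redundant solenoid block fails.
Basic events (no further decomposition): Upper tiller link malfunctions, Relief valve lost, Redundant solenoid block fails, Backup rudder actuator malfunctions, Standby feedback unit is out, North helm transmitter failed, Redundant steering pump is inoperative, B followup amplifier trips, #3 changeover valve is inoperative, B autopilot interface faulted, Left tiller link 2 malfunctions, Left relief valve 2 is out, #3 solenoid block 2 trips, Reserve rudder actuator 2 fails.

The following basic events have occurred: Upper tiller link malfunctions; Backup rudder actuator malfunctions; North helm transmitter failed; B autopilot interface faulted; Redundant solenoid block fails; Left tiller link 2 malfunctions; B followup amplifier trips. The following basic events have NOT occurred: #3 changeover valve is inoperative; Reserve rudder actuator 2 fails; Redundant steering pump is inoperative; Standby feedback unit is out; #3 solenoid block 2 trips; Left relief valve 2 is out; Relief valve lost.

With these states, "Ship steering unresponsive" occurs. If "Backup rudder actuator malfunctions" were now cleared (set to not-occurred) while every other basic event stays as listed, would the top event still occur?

Yes

Counterfactual: set "Backup rudder actuator malfunctions" to not occurred.
Pump set inoperative [OR]: Relief valve lost=not, Redundant solenoid block fails=occurs → at least one input occurs → occurs.
Starboard system unavailable [AND]: Upper tiller link malfunctions=occurs, Pump set inoperative=occurs → all inputs occur → occurs.
Rudder loop inoperative [AND]: Backup rudder actuator malfunctions=not, Standby feedback unit is out=not → not all inputs occur → does not occur.
NFU path fails [OR]: #3 changeover valve is inoperative=not, B autopilot interface faulted=occurs → at least one input occurs → occurs.
Port system down [OR]: B followup amplifier trips=occurs, NFU path fails=occurs → at least one input occurs → occurs.
Followup chain fails [AND]: North helm transmitter failed=occurs, Redundant steering pump is inoperative=not, Port system down=occurs, Left tiller link 2 malfunctions=occurs → not all inputs occur → does not occur.
Pump set 2 fails [AND]: Rudder loop inoperative=not, Followup chain fails=not → not all inputs occur → does not occur.
Starboard system 2 lost [OR]: Left relief valve 2 is out=not, #3 solenoid block 2 trips=not → no input occurs → does not occur.
Ship steering unresponsive [OR]: Starboard system unavailable=occurs, Pump set 2 fails=not, Starboard system 2 lost=not, Reserve rudder actuator 2 fails=not → at least one input occurs → occurs.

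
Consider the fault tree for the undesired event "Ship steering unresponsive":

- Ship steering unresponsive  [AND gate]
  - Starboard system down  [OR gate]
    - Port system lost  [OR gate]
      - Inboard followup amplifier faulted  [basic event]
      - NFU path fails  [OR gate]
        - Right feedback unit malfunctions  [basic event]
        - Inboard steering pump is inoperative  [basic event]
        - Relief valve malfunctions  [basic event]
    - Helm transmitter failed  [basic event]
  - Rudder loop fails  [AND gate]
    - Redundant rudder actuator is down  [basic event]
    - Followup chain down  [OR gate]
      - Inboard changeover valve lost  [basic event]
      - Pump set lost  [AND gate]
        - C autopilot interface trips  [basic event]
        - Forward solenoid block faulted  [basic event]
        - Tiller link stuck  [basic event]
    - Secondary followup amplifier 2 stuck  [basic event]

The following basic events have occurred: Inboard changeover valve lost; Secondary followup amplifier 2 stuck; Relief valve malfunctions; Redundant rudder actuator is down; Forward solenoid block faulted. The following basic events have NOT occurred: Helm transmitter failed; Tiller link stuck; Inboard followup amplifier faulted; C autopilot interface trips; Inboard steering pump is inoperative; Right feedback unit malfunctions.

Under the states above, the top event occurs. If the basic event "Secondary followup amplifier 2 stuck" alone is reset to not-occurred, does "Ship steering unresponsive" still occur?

No

Counterfactual: set "Secondary followup amplifier 2 stuck" to not occurred.
NFU path fails [OR]: Right feedback unit malfunctions=not, Inboard steering pump is inoperative=not, Relief valve malfunctions=occurs → at least one input occurs → occurs.
Port system lost [OR]: Inboard followup amplifier faulted=not, NFU path fails=occurs → at least one input occurs → occurs.
Starboard system down [OR]: Port system lost=occurs, Helm transmitter failed=not → at least one input occurs → occurs.
Pump set lost [AND]: C autopilot interface trips=not, Forward solenoid block faulted=occurs, Tiller link stuck=not → not all inputs occur → does not occur.
Followup chain down [OR]: Inboard changeover valve lost=occurs, Pump set lost=not → at least one input occurs → occurs.
Rudder loop fails [AND]: Redundant rudder actuator is down=occurs, Followup chain down=occurs, Secondary followup amplifier 2 stuck=not → not all inputs occur → does not occur.
Ship steering unresponsive [AND]: Starboard system down=occurs, Rudder loop fails=not → not all inputs occur → does not occur.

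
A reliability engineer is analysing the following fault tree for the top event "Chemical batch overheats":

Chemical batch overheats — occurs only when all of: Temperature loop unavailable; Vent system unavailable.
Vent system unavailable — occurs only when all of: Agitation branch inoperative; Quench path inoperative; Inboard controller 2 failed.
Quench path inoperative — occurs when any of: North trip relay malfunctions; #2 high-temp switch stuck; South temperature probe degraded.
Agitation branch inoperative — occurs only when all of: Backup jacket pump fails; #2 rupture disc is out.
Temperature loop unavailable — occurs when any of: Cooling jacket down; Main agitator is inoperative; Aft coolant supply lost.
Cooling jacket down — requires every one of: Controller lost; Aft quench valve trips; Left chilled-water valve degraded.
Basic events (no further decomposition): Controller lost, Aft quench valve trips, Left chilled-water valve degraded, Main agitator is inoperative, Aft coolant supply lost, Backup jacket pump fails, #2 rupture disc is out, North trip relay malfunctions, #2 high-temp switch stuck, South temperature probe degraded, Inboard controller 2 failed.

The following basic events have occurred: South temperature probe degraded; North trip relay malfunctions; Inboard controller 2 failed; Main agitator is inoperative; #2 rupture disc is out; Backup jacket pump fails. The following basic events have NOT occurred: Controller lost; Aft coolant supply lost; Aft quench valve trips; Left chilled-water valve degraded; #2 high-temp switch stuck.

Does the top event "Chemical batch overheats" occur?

Cooling jacket down [AND]: Controller lost=not, Aft quench valve trips=not, Left chilled-water valve degraded=not → not all inputs occur → does not occur.
Temperature loop unavailable [OR]: Cooling jacket down=not, Main agitator is inoperative=occurs, Aft coolant supply lost=not → at least one input occurs → occurs.
Agitation branch inoperative [AND]: Backup jacket pump fails=occurs, #2 rupture disc is out=occurs → all inputs occur → occurs.
Quench path inoperative [OR]: North trip relay malfunctions=occurs, #2 high-temp switch stuck=not, South temperature probe degraded=occurs → at least one input occurs → occurs.
Vent system unavailable [AND]: Agitation branch inoperative=occurs, Quench path inoperative=occurs, Inboard controller 2 failed=occurs → all inputs occur → occurs.
Chemical batch overheats [AND]: Temperature loop unavailable=occurs, Vent system unavailable=occurs → all inputs occur → occurs.

Yes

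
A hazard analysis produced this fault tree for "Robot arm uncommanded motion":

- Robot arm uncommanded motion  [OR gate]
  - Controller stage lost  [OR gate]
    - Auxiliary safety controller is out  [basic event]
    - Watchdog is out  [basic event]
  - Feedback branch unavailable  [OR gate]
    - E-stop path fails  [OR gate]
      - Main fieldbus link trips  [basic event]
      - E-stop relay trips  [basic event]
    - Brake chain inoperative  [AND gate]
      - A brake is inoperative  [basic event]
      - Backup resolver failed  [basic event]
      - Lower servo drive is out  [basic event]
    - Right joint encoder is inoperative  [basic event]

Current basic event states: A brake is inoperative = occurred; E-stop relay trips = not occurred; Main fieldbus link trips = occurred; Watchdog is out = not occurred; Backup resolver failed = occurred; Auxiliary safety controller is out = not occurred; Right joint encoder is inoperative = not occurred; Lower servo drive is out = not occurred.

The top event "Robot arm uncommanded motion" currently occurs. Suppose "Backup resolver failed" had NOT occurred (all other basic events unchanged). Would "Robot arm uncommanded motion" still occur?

Counterfactual: set "Backup resolver failed" to not occurred.
Controller stage lost [OR]: Auxiliary safety controller is out=not, Watchdog is out=not → no input occurs → does not occur.
E-stop path fails [OR]: Main fieldbus link trips=occurs, E-stop relay trips=not → at least one input occurs → occurs.
Brake chain inoperative [AND]: A brake is inoperative=occurs, Backup resolver failed=not, Lower servo drive is out=not → not all inputs occur → does not occur.
Feedback branch unavailable [OR]: E-stop path fails=occurs, Brake chain inoperative=not, Right joint encoder is inoperative=not → at least one input occurs → occurs.
Robot arm uncommanded motion [OR]: Controller stage lost=not, Feedback branch unavailable=occurs → at least one input occurs → occurs.

Yes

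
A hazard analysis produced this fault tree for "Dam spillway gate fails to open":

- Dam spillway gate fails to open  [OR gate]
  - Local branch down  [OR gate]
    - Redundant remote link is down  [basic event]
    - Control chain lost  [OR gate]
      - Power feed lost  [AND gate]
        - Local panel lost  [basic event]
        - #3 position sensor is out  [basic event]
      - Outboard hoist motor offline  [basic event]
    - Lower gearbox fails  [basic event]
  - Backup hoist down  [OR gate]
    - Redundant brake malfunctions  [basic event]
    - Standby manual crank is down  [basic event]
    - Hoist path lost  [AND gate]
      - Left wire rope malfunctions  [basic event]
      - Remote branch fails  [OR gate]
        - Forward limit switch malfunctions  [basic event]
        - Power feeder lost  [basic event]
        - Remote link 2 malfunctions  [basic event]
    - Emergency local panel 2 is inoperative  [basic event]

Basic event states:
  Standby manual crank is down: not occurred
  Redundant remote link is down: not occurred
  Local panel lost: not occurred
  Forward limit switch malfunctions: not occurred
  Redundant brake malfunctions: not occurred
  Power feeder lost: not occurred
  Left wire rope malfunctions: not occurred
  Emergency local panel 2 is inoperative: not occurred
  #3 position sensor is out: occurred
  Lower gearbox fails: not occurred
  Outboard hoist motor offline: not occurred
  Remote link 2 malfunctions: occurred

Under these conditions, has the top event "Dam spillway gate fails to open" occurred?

Power feed lost [AND]: Local panel lost=not, #3 position sensor is out=occurs → not all inputs occur → does not occur.
Control chain lost [OR]: Power feed lost=not, Outboard hoist motor offline=not → no input occurs → does not occur.
Local branch down [OR]: Redundant remote link is down=not, Control chain lost=not, Lower gearbox fails=not → no input occurs → does not occur.
Remote branch fails [OR]: Forward limit switch malfunctions=not, Power feeder lost=not, Remote link 2 malfunctions=occurs → at least one input occurs → occurs.
Hoist path lost [AND]: Left wire rope malfunctions=not, Remote branch fails=occurs → not all inputs occur → does not occur.
Backup hoist down [OR]: Redundant brake malfunctions=not, Standby manual crank is down=not, Hoist path lost=not, Emergency local panel 2 is inoperative=not → no input occurs → does not occur.
Dam spillway gate fails to open [OR]: Local branch down=not, Backup hoist down=not → no input occurs → does not occur.

No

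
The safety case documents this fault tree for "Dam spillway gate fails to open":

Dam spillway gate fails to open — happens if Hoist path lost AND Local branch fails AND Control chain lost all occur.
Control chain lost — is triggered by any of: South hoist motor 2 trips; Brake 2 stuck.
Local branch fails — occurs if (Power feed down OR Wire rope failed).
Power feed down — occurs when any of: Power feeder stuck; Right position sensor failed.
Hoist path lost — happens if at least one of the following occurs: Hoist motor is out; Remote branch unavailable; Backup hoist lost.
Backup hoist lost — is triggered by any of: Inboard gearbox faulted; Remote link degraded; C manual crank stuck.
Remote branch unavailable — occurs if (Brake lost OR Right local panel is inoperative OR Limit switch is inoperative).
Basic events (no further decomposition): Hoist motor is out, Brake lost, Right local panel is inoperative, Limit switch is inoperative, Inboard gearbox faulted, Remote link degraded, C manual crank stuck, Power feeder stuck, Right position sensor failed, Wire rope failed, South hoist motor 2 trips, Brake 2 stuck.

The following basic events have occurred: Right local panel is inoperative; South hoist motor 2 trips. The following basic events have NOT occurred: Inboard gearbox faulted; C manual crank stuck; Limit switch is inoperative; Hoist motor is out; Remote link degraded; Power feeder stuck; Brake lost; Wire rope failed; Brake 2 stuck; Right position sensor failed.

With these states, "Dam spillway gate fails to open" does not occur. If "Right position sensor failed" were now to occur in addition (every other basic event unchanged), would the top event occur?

Yes

Counterfactual: set "Right position sensor failed" to occurred.
Remote branch unavailable [OR]: Brake lost=not, Right local panel is inoperative=occurs, Limit switch is inoperative=not → at least one input occurs → occurs.
Backup hoist lost [OR]: Inboard gearbox faulted=not, Remote link degraded=not, C manual crank stuck=not → no input occurs → does not occur.
Hoist path lost [OR]: Hoist motor is out=not, Remote branch unavailable=occurs, Backup hoist lost=not → at least one input occurs → occurs.
Power feed down [OR]: Power feeder stuck=not, Right position sensor failed=occurs → at least one input occurs → occurs.
Local branch fails [OR]: Power feed down=occurs, Wire rope failed=not → at least one input occurs → occurs.
Control chain lost [OR]: South hoist motor 2 trips=occurs, Brake 2 stuck=not → at least one input occurs → occurs.
Dam spillway gate fails to open [AND]: Hoist path lost=occurs, Local branch fails=occurs, Control chain lost=occurs → all inputs occur → occurs.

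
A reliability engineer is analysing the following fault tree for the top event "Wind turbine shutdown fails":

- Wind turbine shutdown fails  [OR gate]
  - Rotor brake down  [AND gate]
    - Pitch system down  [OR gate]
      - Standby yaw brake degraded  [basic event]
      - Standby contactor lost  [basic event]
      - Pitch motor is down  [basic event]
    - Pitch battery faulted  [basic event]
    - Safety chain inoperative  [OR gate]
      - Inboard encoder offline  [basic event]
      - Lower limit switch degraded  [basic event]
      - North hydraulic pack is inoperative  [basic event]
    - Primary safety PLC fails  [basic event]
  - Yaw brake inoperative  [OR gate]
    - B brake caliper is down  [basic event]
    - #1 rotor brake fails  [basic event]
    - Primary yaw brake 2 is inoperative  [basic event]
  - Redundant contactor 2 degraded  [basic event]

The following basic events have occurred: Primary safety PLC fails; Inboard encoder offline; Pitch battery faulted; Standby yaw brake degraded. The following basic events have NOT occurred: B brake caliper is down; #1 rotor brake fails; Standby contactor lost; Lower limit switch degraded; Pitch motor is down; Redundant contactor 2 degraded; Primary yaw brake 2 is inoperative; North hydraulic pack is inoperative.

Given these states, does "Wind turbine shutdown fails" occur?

Yes

Pitch system down [OR]: Standby yaw brake degraded=occurs, Standby contactor lost=not, Pitch motor is down=not → at least one input occurs → occurs.
Safety chain inoperative [OR]: Inboard encoder offline=occurs, Lower limit switch degraded=not, North hydraulic pack is inoperative=not → at least one input occurs → occurs.
Rotor brake down [AND]: Pitch system down=occurs, Pitch battery faulted=occurs, Safety chain inoperative=occurs, Primary safety PLC fails=occurs → all inputs occur → occurs.
Yaw brake inoperative [OR]: B brake caliper is down=not, #1 rotor brake fails=not, Primary yaw brake 2 is inoperative=not → no input occurs → does not occur.
Wind turbine shutdown fails [OR]: Rotor brake down=occurs, Yaw brake inoperative=not, Redundant contactor 2 degraded=not → at least one input occurs → occurs.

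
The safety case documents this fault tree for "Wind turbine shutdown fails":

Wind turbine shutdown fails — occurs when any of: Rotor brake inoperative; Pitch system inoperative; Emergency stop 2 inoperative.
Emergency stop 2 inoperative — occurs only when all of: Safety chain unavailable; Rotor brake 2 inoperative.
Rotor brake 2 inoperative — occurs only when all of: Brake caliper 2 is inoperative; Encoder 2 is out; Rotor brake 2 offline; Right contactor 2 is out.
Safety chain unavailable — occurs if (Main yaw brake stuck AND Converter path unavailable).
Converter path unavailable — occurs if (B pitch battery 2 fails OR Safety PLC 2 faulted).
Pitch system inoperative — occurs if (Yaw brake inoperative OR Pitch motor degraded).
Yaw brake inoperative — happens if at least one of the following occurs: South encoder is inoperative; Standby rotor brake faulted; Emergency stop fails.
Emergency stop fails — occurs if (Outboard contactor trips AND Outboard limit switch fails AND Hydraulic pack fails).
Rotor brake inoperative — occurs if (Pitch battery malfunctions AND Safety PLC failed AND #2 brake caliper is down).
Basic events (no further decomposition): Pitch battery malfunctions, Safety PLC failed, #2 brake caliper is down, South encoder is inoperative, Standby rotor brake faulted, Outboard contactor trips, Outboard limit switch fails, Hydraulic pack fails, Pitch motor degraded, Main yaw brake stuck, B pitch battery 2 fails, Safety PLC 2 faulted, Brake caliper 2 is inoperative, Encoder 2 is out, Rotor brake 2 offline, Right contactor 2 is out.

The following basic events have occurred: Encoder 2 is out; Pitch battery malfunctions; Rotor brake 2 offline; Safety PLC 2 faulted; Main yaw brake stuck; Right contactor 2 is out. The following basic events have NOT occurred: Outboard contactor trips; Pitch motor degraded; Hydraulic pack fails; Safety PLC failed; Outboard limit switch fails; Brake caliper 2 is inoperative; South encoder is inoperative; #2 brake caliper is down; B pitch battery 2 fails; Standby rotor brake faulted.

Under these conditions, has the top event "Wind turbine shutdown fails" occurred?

Rotor brake inoperative [AND]: Pitch battery malfunctions=occurs, Safety PLC failed=not, #2 brake caliper is down=not → not all inputs occur → does not occur.
Emergency stop fails [AND]: Outboard contactor trips=not, Outboard limit switch fails=not, Hydraulic pack fails=not → not all inputs occur → does not occur.
Yaw brake inoperative [OR]: South encoder is inoperative=not, Standby rotor brake faulted=not, Emergency stop fails=not → no input occurs → does not occur.
Pitch system inoperative [OR]: Yaw brake inoperative=not, Pitch motor degraded=not → no input occurs → does not occur.
Converter path unavailable [OR]: B pitch battery 2 fails=not, Safety PLC 2 faulted=occurs → at least one input occurs → occurs.
Safety chain unavailable [AND]: Main yaw brake stuck=occurs, Converter path unavailable=occurs → all inputs occur → occurs.
Rotor brake 2 inoperative [AND]: Brake caliper 2 is inoperative=not, Encoder 2 is out=occurs, Rotor brake 2 offline=occurs, Right contactor 2 is out=occurs → not all inputs occur → does not occur.
Emergency stop 2 inoperative [AND]: Safety chain unavailable=occurs, Rotor brake 2 inoperative=not → not all inputs occur → does not occur.
Wind turbine shutdown fails [OR]: Rotor brake inoperative=not, Pitch system inoperative=not, Emergency stop 2 inoperative=not → no input occurs → does not occur.

No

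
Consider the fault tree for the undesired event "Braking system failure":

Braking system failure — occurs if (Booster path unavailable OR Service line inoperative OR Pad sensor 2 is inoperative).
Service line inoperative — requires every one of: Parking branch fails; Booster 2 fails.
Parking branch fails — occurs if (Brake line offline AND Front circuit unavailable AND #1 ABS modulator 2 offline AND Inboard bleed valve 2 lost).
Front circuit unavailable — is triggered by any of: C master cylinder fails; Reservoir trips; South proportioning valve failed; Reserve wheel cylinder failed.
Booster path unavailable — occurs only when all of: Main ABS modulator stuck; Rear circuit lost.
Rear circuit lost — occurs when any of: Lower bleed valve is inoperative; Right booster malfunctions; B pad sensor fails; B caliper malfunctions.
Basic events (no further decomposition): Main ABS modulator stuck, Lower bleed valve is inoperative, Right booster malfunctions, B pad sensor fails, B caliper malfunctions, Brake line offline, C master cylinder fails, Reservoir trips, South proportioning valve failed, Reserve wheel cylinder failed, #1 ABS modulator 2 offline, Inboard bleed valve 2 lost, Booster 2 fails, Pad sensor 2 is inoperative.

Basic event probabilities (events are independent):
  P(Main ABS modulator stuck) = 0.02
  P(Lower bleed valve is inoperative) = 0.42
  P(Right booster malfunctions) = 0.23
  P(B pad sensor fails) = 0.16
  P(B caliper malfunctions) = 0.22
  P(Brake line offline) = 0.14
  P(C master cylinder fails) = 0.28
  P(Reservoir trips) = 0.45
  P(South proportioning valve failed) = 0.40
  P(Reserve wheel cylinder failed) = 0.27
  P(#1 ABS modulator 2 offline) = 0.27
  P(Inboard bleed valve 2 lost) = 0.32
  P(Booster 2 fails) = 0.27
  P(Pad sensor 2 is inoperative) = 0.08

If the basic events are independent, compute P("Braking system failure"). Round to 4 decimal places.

P(Rear circuit lost) [OR] = 1 − (1−0.42) × (1−0.23) × (1−0.16) × (1−0.22) = 0.707388
P(Booster path unavailable) [AND] = 0.02 × 0.707388 = 0.014148
P(Front circuit unavailable) [OR] = 1 − (1−0.28) × (1−0.45) × (1−0.40) × (1−0.27) = 0.826552
P(Parking branch fails) [AND] = 0.14 × 0.826552 × 0.27 × 0.32 = 0.009998
P(Service line inoperative) [AND] = 0.009998 × 0.27 = 0.002699
P(Braking system failure) [OR] = 1 − (1−0.014148) × (1−0.002699) × (1−0.08) = 0.095464
Rounded to 4 decimal places: P(Braking system failure) ≈ 0.0955.

0.0955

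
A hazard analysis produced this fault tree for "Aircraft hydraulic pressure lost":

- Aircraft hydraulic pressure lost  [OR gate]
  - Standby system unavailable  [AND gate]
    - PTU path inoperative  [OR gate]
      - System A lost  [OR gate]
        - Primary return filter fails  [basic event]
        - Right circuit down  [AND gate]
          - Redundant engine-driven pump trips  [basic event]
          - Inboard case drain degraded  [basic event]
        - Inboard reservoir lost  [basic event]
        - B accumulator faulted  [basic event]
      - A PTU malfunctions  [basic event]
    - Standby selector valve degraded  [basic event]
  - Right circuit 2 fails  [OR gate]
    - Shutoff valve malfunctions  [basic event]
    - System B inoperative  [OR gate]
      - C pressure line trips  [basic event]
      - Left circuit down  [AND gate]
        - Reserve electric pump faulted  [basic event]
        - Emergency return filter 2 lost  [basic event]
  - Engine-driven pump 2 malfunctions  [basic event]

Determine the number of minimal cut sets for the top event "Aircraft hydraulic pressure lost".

Right circuit down [AND]: one cut set from each child combined → 1 × 1 = 1 cut set(s).
System A lost [OR]: union of children's cut sets → 4 cut set(s).
PTU path inoperative [OR]: union of children's cut sets → 5 cut set(s).
Standby system unavailable [AND]: one cut set from each child combined → 5 × 1 = 5 cut set(s).
Left circuit down [AND]: one cut set from each child combined → 1 × 1 = 1 cut set(s).
System B inoperative [OR]: union of children's cut sets → 2 cut set(s).
Right circuit 2 fails [OR]: union of children's cut sets → 3 cut set(s).
Aircraft hydraulic pressure lost [OR]: union of children's cut sets → 9 cut set(s).
Minimal cut sets: {Primary return filter fails, Standby selector valve degraded}; {Inboard case drain degraded, Redundant engine-driven pump trips, Standby selector valve degraded}; {Inboard reservoir lost, Standby selector valve degraded}; {B accumulator faulted, Standby selector valve degraded}; {A PTU malfunctions, Standby selector valve degraded}; {Shutoff valve malfunctions}; {C pressure line trips}; {Emergency return filter 2 lost, Reserve electric pump faulted}; {Engine-driven pump 2 malfunctions}.

9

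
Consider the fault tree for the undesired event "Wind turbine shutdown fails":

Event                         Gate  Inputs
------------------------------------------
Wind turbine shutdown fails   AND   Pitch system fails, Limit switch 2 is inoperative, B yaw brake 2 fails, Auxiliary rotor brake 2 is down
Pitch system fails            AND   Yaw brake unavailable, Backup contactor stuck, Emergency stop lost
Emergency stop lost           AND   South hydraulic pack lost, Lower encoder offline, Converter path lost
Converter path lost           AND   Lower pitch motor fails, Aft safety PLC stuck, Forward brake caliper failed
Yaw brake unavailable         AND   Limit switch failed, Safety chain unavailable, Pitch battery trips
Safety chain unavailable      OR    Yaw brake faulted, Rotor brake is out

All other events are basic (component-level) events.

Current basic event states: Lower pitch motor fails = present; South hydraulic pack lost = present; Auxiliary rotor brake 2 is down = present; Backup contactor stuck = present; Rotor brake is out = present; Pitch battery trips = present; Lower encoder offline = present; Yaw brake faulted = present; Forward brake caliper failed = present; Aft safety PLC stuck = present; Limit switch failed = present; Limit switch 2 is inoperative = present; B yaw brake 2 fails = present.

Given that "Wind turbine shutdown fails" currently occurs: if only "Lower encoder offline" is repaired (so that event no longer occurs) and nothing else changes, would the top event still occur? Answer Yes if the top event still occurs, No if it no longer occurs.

Counterfactual: set "Lower encoder offline" to not occurred.
Safety chain unavailable [OR]: Yaw brake faulted=occurs, Rotor brake is out=occurs → at least one input occurs → occurs.
Yaw brake unavailable [AND]: Limit switch failed=occurs, Safety chain unavailable=occurs, Pitch battery trips=occurs → all inputs occur → occurs.
Converter path lost [AND]: Lower pitch motor fails=occurs, Aft safety PLC stuck=occurs, Forward brake caliper failed=occurs → all inputs occur → occurs.
Emergency stop lost [AND]: South hydraulic pack lost=occurs, Lower encoder offline=not, Converter path lost=occurs → not all inputs occur → does not occur.
Pitch system fails [AND]: Yaw brake unavailable=occurs, Backup contactor stuck=occurs, Emergency stop lost=not → not all inputs occur → does not occur.
Wind turbine shutdown fails [AND]: Pitch system fails=not, Limit switch 2 is inoperative=occurs, B yaw brake 2 fails=occurs, Auxiliary rotor brake 2 is down=occurs → not all inputs occur → does not occur.

No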